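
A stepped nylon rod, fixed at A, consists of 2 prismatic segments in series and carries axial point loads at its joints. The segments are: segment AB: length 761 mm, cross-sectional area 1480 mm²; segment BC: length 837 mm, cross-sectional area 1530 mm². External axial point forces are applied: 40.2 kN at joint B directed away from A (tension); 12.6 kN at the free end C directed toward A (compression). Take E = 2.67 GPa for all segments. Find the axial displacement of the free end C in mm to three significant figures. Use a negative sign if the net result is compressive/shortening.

2.73 mm

Internal axial forces (sectioning from the free end, tension +): N_BC = -12.6 kN, N_AB = 27.6 kN.
δ_AB = 27600·761/(1480·2670) = 5.315 mm
δ_BC = -12600·837/(1530·2670) = -2.582 mm
δ = Σδ_i = 2.734 mm.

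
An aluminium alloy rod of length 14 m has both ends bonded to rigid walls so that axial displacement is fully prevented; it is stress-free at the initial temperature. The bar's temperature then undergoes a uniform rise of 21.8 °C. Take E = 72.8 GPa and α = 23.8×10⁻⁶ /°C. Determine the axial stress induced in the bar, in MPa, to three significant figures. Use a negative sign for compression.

Free thermal expansion αLΔT = 23.8e-6 · 14000 · 21.8 = 7.264 mm.
The walls impose strain ε = −(7.264)/14000 = -5.1884e-04; σ = Eε = 72800 · -5.1884e-04 = -37.77 MPa.

-37.8 MPa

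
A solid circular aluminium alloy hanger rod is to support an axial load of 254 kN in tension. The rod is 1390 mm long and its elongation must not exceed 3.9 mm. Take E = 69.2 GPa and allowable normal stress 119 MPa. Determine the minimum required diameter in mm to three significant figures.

Required area A ≥ P/σ_allow = 254000/119 = 2134 mm².
For a solid circular section, d ≥ √(4A/π) = 52.13 mm.
Elongation limit: A ≥ PL/(Eδ_allow) = 254000·1390/(69200·3.9) = 1308 mm² ⇒ d ≥ 40.81 mm.
The stress limit governs.

52.1 mm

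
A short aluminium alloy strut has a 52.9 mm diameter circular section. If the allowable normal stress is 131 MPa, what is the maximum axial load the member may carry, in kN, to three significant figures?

A = 2198 mm².
P_max = σ_allow · A = 131 · 2198 = 287900 N = 287.9 kN.

288 kN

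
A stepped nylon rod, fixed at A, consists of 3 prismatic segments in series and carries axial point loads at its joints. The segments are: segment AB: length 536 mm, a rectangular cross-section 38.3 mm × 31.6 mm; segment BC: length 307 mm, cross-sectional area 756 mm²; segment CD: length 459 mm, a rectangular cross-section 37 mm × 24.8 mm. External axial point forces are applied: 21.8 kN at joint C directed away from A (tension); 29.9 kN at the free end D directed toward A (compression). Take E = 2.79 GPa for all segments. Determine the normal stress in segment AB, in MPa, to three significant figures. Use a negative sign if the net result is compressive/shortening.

-6.69 MPa

Internal axial forces (sectioning from the free end, tension +): N_CD = -29.9 kN, N_BC = -8.1 kN, N_AB = -8.1 kN.
A_AB = 1210 mm².
σ_AB = N_AB/A_AB = -8100/1210 = -6.693 MPa.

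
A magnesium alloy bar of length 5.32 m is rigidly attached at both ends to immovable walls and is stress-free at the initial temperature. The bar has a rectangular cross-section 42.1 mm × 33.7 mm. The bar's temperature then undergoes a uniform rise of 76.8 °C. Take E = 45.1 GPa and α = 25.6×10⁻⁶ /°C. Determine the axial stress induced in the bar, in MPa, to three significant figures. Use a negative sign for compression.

Free thermal expansion αLΔT = 25.6e-6 · 5320 · 76.8 = 10.46 mm.
The walls impose strain ε = −(10.46)/5320 = -1.9661e-03; σ = Eε = 45100 · -1.9661e-03 = -88.67 MPa.

-88.7 MPa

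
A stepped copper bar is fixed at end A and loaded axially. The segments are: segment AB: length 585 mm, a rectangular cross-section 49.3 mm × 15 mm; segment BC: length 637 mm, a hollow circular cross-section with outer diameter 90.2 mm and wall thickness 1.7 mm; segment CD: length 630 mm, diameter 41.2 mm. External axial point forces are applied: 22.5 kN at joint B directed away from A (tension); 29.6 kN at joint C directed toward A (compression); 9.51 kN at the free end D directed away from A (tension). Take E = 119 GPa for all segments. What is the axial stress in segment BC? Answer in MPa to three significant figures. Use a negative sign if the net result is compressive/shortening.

Internal axial forces (sectioning from the free end, tension +): N_CD = 9.51 kN, N_BC = -20.09 kN, N_AB = 2.41 kN.
A_BC = 472.7 mm².
σ_BC = N_BC/A_BC = -20090/472.7 = -42.5 MPa.

-42.5 MPa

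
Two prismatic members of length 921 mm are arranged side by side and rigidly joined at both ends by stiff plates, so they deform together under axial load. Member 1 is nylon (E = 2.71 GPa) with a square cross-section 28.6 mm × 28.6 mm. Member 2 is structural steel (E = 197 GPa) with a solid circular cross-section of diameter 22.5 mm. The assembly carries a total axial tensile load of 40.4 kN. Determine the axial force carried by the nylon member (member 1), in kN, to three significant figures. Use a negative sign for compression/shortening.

1.11 kN

A_1 = 818 mm².
A_2 = 397.6 mm².
Equal strain + equilibrium ⇒ each member carries load in proportion to AE: A₁E₁ = 2217000 N, A₂E₂ = 78330000 N, ΣAE = 80550000 N.
F₁ = P·A₁E₁/ΣAE = 40400·2217000/80550000 = 1112 N.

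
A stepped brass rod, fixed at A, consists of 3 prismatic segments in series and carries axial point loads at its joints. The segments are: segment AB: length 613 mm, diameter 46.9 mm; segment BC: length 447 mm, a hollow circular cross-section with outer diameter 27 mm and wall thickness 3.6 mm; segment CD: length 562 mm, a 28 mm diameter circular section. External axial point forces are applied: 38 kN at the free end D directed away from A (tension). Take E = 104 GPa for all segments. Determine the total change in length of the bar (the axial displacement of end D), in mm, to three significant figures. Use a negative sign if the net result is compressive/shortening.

1.08 mm

Internal axial forces (sectioning from the free end, tension +): N_CD = 38 kN, N_BC = 38 kN, N_AB = 38 kN.
A_AB = 1728 mm².
A_BC = 264.6 mm².
A_CD = 615.8 mm².
δ_AB = 38000·613/(1728·104000) = 0.1297 mm
δ_BC = 38000·447/(264.6·104000) = 0.6171 mm
δ_CD = 38000·562/(615.8·104000) = 0.3335 mm
δ = Σδ_i = 1.08 mm.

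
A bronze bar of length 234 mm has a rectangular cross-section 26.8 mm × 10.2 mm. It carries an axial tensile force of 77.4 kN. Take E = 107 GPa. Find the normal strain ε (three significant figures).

0.00265

A = 273.4 mm².
σ = N/A = 283.1 MPa; ε = σ/E = 283.1/107000 = 2.646e-03.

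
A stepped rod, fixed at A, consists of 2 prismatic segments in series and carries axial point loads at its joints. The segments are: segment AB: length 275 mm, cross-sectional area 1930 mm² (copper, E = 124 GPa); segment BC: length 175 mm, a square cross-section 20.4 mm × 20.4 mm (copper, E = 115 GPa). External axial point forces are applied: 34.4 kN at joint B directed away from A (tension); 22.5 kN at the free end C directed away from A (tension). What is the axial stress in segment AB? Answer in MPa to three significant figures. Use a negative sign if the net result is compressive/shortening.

Internal axial forces (sectioning from the free end, tension +): N_BC = 22.5 kN, N_AB = 56.9 kN.
σ_AB = N_AB/A_AB = 56900/1930 = 29.48 MPa.

29.5 MPa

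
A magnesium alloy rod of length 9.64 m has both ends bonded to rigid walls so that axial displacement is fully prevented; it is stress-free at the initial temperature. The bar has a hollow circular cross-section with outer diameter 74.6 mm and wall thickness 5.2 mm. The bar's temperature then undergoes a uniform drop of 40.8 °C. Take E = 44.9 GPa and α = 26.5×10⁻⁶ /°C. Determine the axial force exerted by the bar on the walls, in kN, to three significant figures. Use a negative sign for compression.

Free thermal expansion αLΔT = 26.5e-6 · 9640 · -40.8 = -10.42 mm.
The walls impose strain ε = −(-10.42)/9640 = 1.0812e-03; σ = Eε = 44900 · 1.0812e-03 = 48.55 MPa.
Wall reaction R = σ·A = 48.55·1134 = 55040 N = 55.04 kN.

55.0 kN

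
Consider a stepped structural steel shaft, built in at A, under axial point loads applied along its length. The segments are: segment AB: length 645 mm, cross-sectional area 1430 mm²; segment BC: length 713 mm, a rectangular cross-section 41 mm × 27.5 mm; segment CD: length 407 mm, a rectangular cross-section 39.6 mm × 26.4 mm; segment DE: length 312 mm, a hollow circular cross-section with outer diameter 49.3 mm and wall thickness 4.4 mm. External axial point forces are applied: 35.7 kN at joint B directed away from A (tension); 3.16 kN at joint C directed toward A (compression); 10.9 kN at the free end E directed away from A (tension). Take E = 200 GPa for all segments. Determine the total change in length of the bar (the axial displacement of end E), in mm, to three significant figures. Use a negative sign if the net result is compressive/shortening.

0.171 mm

Internal axial forces (sectioning from the free end, tension +): N_DE = 10.9 kN, N_CD = 10.9 kN, N_BC = 7.74 kN, N_AB = 43.44 kN.
A_BC = 1128 mm².
A_CD = 1045 mm².
A_DE = 620.7 mm².
δ_AB = 43440·645/(1430·200000) = 0.09797 mm
δ_BC = 7740·713/(1128·200000) = 0.02447 mm
δ_CD = 10900·407/(1045·200000) = 0.02122 mm
δ_DE = 10900·312/(620.7·200000) = 0.0274 mm
δ = Σδ_i = 0.1711 mm.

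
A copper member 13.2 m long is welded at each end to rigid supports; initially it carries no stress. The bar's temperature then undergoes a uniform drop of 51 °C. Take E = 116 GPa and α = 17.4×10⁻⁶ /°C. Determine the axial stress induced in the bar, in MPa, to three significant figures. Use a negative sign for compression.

103 MPa

Free thermal expansion αLΔT = 17.4e-6 · 13200 · -51 = -11.71 mm.
The walls impose strain ε = −(-11.71)/13200 = 8.8740e-04; σ = Eε = 116000 · 8.8740e-04 = 102.9 MPa.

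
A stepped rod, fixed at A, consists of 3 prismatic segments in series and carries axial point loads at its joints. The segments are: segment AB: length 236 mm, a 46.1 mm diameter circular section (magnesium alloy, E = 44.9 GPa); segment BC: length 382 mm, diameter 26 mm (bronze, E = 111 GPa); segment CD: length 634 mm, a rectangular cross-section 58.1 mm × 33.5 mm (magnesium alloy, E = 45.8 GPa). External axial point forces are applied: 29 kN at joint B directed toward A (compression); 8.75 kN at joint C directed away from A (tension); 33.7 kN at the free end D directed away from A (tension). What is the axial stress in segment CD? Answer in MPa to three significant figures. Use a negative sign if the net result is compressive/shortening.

17.3 MPa

Internal axial forces (sectioning from the free end, tension +): N_CD = 33.7 kN, N_BC = 42.45 kN, N_AB = 13.45 kN.
A_CD = 1946 mm².
σ_CD = N_CD/A_CD = 33700/1946 = 17.31 MPa.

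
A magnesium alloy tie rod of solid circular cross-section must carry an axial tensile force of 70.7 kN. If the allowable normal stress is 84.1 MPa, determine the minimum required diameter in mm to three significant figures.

32.7 mm

Required area A ≥ P/σ_allow = 70700/84.1 = 840.7 mm².
For a solid circular section, d ≥ √(4A/π) = 32.72 mm.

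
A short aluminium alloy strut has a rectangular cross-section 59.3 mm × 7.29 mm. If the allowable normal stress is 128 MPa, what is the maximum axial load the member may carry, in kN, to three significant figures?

55.3 kN

A = 432.3 mm².
P_max = σ_allow · A = 128 · 432.3 = 55330 N = 55.33 kN.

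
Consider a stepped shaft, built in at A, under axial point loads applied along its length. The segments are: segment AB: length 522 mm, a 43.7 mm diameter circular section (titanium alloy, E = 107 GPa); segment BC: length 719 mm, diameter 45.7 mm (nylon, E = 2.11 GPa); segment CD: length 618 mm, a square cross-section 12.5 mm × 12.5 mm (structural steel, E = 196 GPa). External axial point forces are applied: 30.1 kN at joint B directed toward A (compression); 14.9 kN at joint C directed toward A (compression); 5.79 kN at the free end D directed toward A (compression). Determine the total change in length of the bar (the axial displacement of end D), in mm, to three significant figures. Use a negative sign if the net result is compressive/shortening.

Internal axial forces (sectioning from the free end, tension +): N_CD = -5.79 kN, N_BC = -20.69 kN, N_AB = -50.79 kN.
A_AB = 1500 mm².
A_BC = 1640 mm².
A_CD = 156.2 mm².
δ_AB = -50790·522/(1500·107000) = -0.1652 mm
δ_BC = -20690·719/(1640·2110) = -4.298 mm
δ_CD = -5790·618/(156.2·196000) = -0.1168 mm
δ = Σδ_i = -4.58 mm.

-4.58 mm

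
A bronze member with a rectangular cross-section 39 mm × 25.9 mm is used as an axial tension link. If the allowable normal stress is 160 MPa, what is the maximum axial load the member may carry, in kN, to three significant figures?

162 kN

A = 1010 mm².
P_max = σ_allow · A = 160 · 1010 = 161600 N = 161.6 kN.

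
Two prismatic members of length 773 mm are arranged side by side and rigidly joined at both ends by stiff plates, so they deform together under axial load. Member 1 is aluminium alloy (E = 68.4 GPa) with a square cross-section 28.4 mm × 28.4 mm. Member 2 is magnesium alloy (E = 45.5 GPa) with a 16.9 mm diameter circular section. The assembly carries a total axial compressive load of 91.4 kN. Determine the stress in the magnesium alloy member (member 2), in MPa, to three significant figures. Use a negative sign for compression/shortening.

-63.6 MPa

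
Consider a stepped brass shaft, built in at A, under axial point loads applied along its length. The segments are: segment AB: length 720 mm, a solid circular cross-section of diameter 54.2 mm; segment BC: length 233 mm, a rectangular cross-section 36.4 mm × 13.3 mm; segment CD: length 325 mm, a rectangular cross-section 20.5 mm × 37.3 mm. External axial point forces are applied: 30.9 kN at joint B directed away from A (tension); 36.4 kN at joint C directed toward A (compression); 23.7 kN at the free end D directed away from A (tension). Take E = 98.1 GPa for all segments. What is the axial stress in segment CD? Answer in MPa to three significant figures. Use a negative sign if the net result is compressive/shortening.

Internal axial forces (sectioning from the free end, tension +): N_CD = 23.7 kN, N_BC = -12.7 kN, N_AB = 18.2 kN.
A_CD = 764.6 mm².
σ_CD = N_CD/A_CD = 23700/764.6 = 30.99 MPa.

31.0 MPa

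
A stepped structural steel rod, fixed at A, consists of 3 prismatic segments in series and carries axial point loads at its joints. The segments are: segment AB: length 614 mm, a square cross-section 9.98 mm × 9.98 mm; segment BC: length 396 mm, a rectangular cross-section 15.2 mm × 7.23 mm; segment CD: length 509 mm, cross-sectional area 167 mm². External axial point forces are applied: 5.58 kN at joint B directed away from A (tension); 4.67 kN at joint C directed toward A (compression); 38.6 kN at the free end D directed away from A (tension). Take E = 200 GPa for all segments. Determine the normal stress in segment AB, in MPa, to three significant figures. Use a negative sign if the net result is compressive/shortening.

Internal axial forces (sectioning from the free end, tension +): N_CD = 38.6 kN, N_BC = 33.93 kN, N_AB = 39.51 kN.
A_AB = 99.6 mm².
σ_AB = N_AB/A_AB = 39510/99.6 = 396.7 MPa.

397 MPa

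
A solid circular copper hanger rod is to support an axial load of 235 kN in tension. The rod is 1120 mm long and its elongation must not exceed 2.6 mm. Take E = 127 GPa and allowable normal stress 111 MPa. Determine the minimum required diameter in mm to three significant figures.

Required area A ≥ P/σ_allow = 235000/111 = 2117 mm².
For a solid circular section, d ≥ √(4A/π) = 51.92 mm.
Elongation limit: A ≥ PL/(Eδ_allow) = 235000·1120/(127000·2.6) = 797.1 mm² ⇒ d ≥ 31.86 mm.
The stress limit governs.

51.9 mm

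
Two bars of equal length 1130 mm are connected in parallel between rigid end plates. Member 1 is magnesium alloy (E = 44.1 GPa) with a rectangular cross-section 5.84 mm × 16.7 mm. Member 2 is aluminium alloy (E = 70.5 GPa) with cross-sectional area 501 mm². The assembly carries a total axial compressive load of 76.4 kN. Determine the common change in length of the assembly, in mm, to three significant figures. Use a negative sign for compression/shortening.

A_1 = 97.53 mm².
Equal strain + equilibrium ⇒ each member carries load in proportion to AE: A₁E₁ = 4301000 N, A₂E₂ = 35320000 N, ΣAE = 39620000 N.
δ = PL/ΣAE = -76400·1130/39620000 = -2.179 mm.

-2.18 mm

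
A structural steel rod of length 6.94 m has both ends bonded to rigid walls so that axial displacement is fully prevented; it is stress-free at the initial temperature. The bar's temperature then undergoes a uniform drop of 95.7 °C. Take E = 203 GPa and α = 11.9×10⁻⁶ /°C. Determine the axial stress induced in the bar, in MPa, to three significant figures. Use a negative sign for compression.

231 MPa

Free thermal expansion αLΔT = 11.9e-6 · 6940 · -95.7 = -7.903 mm.
The walls impose strain ε = −(-7.903)/6940 = 1.1388e-03; σ = Eε = 203000 · 1.1388e-03 = 231.2 MPa.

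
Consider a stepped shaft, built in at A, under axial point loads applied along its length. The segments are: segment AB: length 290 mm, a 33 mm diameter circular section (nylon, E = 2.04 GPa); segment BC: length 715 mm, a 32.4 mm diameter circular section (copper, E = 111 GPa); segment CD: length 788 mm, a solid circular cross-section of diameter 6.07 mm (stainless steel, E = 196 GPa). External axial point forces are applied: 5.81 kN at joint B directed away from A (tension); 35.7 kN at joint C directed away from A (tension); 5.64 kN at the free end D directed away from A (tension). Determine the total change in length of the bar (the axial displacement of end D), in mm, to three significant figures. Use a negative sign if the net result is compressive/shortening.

Internal axial forces (sectioning from the free end, tension +): N_CD = 5.64 kN, N_BC = 41.34 kN, N_AB = 47.15 kN.
A_AB = 855.3 mm².
A_BC = 824.5 mm².
A_CD = 28.94 mm².
δ_AB = 47150·290/(855.3·2040) = 7.837 mm
δ_BC = 41340·715/(824.5·111000) = 0.323 mm
δ_CD = 5640·788/(28.94·196000) = 0.7836 mm
δ = Σδ_i = 8.943 mm.

8.94 mm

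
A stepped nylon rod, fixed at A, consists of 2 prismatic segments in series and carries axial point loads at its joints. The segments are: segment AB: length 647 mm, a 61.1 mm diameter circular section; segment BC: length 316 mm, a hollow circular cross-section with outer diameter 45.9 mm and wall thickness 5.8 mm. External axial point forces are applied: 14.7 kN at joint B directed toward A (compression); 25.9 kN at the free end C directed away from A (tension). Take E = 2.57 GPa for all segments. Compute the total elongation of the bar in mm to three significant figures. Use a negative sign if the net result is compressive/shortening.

5.32 mm

Internal axial forces (sectioning from the free end, tension +): N_BC = 25.9 kN, N_AB = 11.2 kN.
A_AB = 2932 mm².
A_BC = 730.7 mm².
δ_AB = 11200·647/(2932·2570) = 0.9616 mm
δ_BC = 25900·316/(730.7·2570) = 4.358 mm
δ = Σδ_i = 5.32 mm.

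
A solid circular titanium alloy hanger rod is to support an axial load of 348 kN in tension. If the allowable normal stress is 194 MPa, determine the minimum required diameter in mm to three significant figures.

Required area A ≥ P/σ_allow = 348000/194 = 1794 mm².
For a solid circular section, d ≥ √(4A/π) = 47.79 mm.

47.8 mm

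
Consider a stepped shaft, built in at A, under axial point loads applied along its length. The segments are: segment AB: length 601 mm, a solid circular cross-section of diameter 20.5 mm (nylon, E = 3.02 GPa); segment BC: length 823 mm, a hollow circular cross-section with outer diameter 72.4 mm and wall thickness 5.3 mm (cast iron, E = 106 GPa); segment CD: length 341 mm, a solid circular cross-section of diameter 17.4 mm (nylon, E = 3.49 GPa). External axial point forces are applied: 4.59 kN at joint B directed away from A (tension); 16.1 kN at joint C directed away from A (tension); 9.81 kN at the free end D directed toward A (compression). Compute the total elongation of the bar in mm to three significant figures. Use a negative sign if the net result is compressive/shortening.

Internal axial forces (sectioning from the free end, tension +): N_CD = -9.81 kN, N_BC = 6.29 kN, N_AB = 10.88 kN.
A_AB = 330.1 mm².
A_BC = 1117 mm².
A_CD = 237.8 mm².
δ_AB = 10880·601/(330.1·3020) = 6.56 mm
δ_BC = 6290·823/(1117·106000) = 0.04371 mm
δ_CD = -9810·341/(237.8·3490) = -4.031 mm
δ = Σδ_i = 2.573 mm.

2.57 mm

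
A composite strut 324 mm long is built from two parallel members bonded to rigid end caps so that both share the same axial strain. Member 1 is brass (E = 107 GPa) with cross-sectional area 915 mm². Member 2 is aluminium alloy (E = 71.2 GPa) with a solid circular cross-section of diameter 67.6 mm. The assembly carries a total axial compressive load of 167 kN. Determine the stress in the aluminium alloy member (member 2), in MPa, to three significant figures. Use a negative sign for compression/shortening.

A_2 = 3589 mm².
Equal strain + equilibrium ⇒ each member carries load in proportion to AE: A₁E₁ = 97900000 N, A₂E₂ = 255500000 N, ΣAE = 353400000 N.
σ₂ = P·E₂/ΣAE = -167000·71200/353400000 = -33.64 MPa.

-33.6 MPa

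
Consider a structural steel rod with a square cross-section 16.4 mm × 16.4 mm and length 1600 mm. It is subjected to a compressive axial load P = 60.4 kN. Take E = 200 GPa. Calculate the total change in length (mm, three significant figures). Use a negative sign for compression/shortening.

A = 269 mm².
δ_mech = NL/(AE) = -60400·1600/(269·200000) = -1.797 mm.

-1.80 mm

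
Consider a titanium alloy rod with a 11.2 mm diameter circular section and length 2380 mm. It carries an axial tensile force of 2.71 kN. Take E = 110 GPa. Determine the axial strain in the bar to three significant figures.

2.50e-04

A = 98.52 mm².
σ = N/A = 27.51 MPa; ε = σ/E = 27.51/110000 = 2.501e-04.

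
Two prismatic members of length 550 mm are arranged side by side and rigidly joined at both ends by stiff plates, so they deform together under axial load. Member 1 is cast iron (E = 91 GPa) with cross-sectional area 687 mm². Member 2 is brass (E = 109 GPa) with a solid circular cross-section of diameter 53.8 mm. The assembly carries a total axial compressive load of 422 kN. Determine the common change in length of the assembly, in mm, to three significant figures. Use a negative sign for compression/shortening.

-0.748 mm

A_2 = 2273 mm².
Equal strain + equilibrium ⇒ each member carries load in proportion to AE: A₁E₁ = 62520000 N, A₂E₂ = 247800000 N, ΣAE = 310300000 N.
δ = PL/ΣAE = -422000·550/310300000 = -0.748 mm.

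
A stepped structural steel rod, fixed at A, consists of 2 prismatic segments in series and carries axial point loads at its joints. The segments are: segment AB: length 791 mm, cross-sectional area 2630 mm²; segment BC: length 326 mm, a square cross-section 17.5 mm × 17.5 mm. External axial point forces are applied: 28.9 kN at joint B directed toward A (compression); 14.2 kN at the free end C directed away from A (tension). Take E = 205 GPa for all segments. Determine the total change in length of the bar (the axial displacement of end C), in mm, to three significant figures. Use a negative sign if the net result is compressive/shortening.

0.0522 mm

Internal axial forces (sectioning from the free end, tension +): N_BC = 14.2 kN, N_AB = -14.7 kN.
A_BC = 306.2 mm².
δ_AB = -14700·791/(2630·205000) = -0.02157 mm
δ_BC = 14200·326/(306.2·205000) = 0.07374 mm
δ = Σδ_i = 0.05217 mm.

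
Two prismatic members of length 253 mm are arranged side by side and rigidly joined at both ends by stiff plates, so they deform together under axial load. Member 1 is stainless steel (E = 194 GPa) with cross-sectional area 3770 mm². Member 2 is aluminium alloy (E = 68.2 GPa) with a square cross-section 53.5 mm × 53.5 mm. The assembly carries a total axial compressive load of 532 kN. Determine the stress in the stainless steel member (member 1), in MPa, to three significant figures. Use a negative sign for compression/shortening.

-111 MPa

A_2 = 2862 mm².
Equal strain + equilibrium ⇒ each member carries load in proportion to AE: A₁E₁ = 731400000 N, A₂E₂ = 195200000 N, ΣAE = 926600000 N.
σ₁ = P·E₁/ΣAE = -532000·194000/926600000 = -111.4 MPa.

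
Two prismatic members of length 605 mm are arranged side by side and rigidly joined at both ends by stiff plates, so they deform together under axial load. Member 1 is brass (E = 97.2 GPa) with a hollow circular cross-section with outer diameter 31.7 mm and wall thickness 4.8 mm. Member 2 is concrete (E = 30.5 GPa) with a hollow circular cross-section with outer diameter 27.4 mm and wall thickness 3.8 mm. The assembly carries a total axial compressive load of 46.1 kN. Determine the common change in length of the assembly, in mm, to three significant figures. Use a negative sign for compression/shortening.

-0.581 mm

A_1 = 405.6 mm².
A_2 = 281.7 mm².
Equal strain + equilibrium ⇒ each member carries load in proportion to AE: A₁E₁ = 39430000 N, A₂E₂ = 8593000 N, ΣAE = 48020000 N.
δ = PL/ΣAE = -46100·605/48020000 = -0.5808 mm.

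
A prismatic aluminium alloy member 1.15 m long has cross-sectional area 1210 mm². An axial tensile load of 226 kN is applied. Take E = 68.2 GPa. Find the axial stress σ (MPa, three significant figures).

σ = N/A = 226000/1210 = 186.8 MPa.

187 MPa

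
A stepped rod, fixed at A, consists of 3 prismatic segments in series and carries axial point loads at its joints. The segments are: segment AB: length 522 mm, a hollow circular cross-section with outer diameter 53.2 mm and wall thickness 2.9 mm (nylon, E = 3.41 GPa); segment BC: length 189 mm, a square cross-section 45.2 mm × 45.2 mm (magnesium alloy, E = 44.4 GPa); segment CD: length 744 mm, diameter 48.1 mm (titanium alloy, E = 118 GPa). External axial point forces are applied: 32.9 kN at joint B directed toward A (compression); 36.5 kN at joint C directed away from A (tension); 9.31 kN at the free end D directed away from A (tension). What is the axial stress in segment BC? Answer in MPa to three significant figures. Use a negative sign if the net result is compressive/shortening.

22.4 MPa

Internal axial forces (sectioning from the free end, tension +): N_CD = 9.31 kN, N_BC = 45.81 kN, N_AB = 12.91 kN.
A_BC = 2043 mm².
σ_BC = N_BC/A_BC = 45810/2043 = 22.42 MPa.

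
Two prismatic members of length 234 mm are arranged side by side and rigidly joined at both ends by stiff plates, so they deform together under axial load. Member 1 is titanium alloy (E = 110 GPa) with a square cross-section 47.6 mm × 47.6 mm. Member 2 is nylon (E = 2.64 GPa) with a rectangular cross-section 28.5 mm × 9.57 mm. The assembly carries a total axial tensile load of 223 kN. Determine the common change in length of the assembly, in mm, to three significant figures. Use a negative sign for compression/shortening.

0.209 mm

A_1 = 2266 mm².
A_2 = 272.7 mm².
Equal strain + equilibrium ⇒ each member carries load in proportion to AE: A₁E₁ = 249200000 N, A₂E₂ = 720000 N, ΣAE = 250000000 N.
δ = PL/ΣAE = 223000·234/250000000 = 0.2088 mm.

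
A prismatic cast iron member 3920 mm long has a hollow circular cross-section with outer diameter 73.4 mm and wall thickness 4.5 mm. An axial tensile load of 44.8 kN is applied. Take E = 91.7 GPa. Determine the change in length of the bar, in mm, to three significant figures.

1.97 mm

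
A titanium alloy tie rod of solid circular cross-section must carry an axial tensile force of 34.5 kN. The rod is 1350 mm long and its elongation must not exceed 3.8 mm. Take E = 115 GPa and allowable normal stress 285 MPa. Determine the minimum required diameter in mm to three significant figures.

Required area A ≥ P/σ_allow = 34500/285 = 121.1 mm².
For a solid circular section, d ≥ √(4A/π) = 12.41 mm.
Elongation limit: A ≥ PL/(Eδ_allow) = 34500·1350/(115000·3.8) = 106.6 mm² ⇒ d ≥ 11.65 mm.
The stress limit governs.

12.4 mm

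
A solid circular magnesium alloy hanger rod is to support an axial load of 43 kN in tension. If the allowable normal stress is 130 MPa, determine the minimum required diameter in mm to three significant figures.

Required area A ≥ P/σ_allow = 43000/130 = 330.8 mm².
For a solid circular section, d ≥ √(4A/π) = 20.52 mm.

20.5 mm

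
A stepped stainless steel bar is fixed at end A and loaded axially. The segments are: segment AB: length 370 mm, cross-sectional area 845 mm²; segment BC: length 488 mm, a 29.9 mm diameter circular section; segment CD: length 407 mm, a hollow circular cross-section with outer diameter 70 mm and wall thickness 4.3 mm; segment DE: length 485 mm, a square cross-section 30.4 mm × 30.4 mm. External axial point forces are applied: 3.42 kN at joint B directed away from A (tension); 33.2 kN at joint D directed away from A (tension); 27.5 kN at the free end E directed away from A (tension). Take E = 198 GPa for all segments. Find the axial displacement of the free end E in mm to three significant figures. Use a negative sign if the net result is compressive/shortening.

0.568 mm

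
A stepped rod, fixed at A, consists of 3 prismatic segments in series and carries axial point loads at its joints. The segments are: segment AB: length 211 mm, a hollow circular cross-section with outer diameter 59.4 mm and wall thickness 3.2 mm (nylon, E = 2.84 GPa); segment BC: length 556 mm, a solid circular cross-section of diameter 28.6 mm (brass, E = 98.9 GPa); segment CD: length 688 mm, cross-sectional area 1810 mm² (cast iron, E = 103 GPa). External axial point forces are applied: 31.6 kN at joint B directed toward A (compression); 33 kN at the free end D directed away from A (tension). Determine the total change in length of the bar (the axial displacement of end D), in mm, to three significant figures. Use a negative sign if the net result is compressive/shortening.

0.595 mm

Internal axial forces (sectioning from the free end, tension +): N_CD = 33 kN, N_BC = 33 kN, N_AB = 1.4 kN.
A_AB = 565 mm².
A_BC = 642.4 mm².
δ_AB = 1400·211/(565·2840) = 0.1841 mm
δ_BC = 33000·556/(642.4·98900) = 0.2888 mm
δ_CD = 33000·688/(1810·103000) = 0.1218 mm
δ = Σδ_i = 0.5947 mm.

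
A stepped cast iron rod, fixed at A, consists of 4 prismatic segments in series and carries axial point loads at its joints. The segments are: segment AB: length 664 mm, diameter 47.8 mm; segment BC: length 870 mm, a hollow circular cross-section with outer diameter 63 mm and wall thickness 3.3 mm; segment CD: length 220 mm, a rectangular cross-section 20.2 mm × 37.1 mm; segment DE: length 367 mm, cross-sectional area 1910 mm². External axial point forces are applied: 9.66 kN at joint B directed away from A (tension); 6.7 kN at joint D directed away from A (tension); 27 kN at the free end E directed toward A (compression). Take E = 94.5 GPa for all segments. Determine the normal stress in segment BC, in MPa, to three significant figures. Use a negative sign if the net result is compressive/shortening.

-32.8 MPa

Internal axial forces (sectioning from the free end, tension +): N_DE = -27 kN, N_CD = -20.3 kN, N_BC = -20.3 kN, N_AB = -10.64 kN.
A_BC = 618.9 mm².
σ_BC = N_BC/A_BC = -20300/618.9 = -32.8 MPa.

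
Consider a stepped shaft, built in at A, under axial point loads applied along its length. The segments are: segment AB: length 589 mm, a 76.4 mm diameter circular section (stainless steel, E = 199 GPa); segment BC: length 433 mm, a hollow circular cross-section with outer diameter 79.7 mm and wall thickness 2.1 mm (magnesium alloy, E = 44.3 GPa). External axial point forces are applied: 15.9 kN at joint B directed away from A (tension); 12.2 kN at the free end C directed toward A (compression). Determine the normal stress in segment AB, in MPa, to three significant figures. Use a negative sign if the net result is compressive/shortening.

0.807 MPa

Internal axial forces (sectioning from the free end, tension +): N_BC = -12.2 kN, N_AB = 3.7 kN.
A_AB = 4584 mm².
σ_AB = N_AB/A_AB = 3700/4584 = 0.8071 MPa.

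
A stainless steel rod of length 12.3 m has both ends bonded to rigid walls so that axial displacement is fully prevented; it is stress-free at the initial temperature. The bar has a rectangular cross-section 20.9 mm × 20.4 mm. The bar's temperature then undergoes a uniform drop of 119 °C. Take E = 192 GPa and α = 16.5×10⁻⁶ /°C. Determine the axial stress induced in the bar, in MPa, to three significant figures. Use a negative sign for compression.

Free thermal expansion αLΔT = 16.5e-6 · 12300 · -119 = -24.15 mm.
The walls impose strain ε = −(-24.15)/12300 = 1.9635e-03; σ = Eε = 192000 · 1.9635e-03 = 377 MPa.

377 MPa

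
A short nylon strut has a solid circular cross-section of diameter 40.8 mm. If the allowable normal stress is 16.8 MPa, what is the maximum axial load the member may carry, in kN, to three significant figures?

22.0 kN

A = 1307 mm².
P_max = σ_allow · A = 16.8 · 1307 = 21960 N = 21.96 kN.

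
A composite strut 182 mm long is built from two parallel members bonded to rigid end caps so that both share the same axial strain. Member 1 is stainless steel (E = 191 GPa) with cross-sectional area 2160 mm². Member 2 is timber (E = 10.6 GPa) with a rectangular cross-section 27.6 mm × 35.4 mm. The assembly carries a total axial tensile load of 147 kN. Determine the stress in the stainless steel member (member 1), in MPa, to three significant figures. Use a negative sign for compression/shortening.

A_2 = 977 mm².
Equal strain + equilibrium ⇒ each member carries load in proportion to AE: A₁E₁ = 412600000 N, A₂E₂ = 10360000 N, ΣAE = 422900000 N.
σ₁ = P·E₁/ΣAE = 147000·191000/422900000 = 66.39 MPa.

66.4 MPa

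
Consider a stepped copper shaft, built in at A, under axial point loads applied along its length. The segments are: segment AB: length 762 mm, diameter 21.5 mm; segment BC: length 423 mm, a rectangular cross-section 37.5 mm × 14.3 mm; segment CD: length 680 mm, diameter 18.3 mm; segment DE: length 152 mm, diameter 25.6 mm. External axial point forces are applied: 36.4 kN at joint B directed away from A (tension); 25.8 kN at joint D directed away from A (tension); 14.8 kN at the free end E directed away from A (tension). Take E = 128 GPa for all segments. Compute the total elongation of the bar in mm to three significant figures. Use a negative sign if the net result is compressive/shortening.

2.37 mm

Internal axial forces (sectioning from the free end, tension +): N_DE = 14.8 kN, N_CD = 40.6 kN, N_BC = 40.6 kN, N_AB = 77 kN.
A_AB = 363.1 mm².
A_BC = 536.2 mm².
A_CD = 263 mm².
A_DE = 514.7 mm².
δ_AB = 77000·762/(363.1·128000) = 1.263 mm
δ_BC = 40600·423/(536.2·128000) = 0.2502 mm
δ_CD = 40600·680/(263·128000) = 0.82 mm
δ_DE = 14800·152/(514.7·128000) = 0.03414 mm
δ = Σδ_i = 2.367 mm.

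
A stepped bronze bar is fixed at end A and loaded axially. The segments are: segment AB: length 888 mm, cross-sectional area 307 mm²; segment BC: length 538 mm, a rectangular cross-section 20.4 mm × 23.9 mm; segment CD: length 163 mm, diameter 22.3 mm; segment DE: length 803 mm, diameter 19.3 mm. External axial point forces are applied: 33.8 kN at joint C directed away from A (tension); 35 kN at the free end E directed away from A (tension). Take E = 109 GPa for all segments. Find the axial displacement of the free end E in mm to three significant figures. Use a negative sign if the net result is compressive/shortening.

3.54 mm

Internal axial forces (sectioning from the free end, tension +): N_DE = 35 kN, N_CD = 35 kN, N_BC = 68.8 kN, N_AB = 68.8 kN.
A_BC = 487.6 mm².
A_CD = 390.6 mm².
A_DE = 292.6 mm².
δ_AB = 68800·888/(307·109000) = 1.826 mm
δ_BC = 68800·538/(487.6·109000) = 0.6965 mm
δ_CD = 35000·163/(390.6·109000) = 0.134 mm
δ_DE = 35000·803/(292.6·109000) = 0.8814 mm
δ = Σδ_i = 3.538 mm.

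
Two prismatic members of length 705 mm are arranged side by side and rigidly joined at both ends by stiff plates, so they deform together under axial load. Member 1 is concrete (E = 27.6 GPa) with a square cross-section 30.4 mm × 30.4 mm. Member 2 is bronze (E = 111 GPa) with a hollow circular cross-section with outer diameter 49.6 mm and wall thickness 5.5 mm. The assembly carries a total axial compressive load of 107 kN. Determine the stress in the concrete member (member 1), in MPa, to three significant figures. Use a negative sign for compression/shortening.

-26.8 MPa

A_1 = 924.2 mm².
A_2 = 762 mm².
Equal strain + equilibrium ⇒ each member carries load in proportion to AE: A₁E₁ = 25510000 N, A₂E₂ = 84580000 N, ΣAE = 110100000 N.
σ₁ = P·E₁/ΣAE = -107000·27600/110100000 = -26.83 MPa.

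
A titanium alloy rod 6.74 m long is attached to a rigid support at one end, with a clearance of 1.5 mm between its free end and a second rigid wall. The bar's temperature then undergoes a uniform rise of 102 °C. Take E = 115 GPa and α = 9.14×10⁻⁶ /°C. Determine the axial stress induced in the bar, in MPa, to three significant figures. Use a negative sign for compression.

-81.6 MPa

Free thermal expansion αLΔT = 9.14e-6 · 6740 · 102 = 6.284 mm.
The walls engage after the gap closes; constrained expansion = 6.284 − 1.5 = 4.784 mm.
The walls impose strain ε = −(4.784)/6740 = -7.0973e-04; σ = Eε = 115000 · -7.0973e-04 = -81.62 MPa.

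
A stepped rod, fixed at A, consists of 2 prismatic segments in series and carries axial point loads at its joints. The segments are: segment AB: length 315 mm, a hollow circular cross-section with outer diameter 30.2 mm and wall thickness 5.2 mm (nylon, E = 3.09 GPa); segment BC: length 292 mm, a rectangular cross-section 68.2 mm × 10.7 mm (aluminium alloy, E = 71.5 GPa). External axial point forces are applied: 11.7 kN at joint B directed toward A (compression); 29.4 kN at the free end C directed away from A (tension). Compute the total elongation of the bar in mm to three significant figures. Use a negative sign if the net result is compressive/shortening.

4.58 mm

Internal axial forces (sectioning from the free end, tension +): N_BC = 29.4 kN, N_AB = 17.7 kN.
A_AB = 408.4 mm².
A_BC = 729.7 mm².
δ_AB = 17700·315/(408.4·3090) = 4.418 mm
δ_BC = 29400·292/(729.7·71500) = 0.1645 mm
δ = Σδ_i = 4.583 mm.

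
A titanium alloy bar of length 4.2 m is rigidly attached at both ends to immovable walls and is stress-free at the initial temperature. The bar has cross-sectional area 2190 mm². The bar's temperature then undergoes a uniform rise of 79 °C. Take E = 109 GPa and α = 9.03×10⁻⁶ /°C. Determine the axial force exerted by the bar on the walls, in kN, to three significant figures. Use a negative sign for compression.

-170 kN

Free thermal expansion αLΔT = 9.03e-6 · 4200 · 79 = 2.996 mm.
The walls impose strain ε = −(2.996)/4200 = -7.1337e-04; σ = Eε = 109000 · -7.1337e-04 = -77.76 MPa.
Wall reaction R = σ·A = -77.76·2190 = -170300 N = -170.3 kN.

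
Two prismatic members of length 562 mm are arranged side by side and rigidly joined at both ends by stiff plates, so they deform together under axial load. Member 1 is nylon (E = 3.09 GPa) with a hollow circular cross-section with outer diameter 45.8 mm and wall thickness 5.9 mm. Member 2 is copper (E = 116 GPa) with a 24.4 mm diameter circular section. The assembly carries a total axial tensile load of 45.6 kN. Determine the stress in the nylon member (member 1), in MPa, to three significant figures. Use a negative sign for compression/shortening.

A_1 = 739.6 mm².
A_2 = 467.6 mm².
Equal strain + equilibrium ⇒ each member carries load in proportion to AE: A₁E₁ = 2285000 N, A₂E₂ = 54240000 N, ΣAE = 56530000 N.
σ₁ = P·E₁/ΣAE = 45600·3090/56530000 = 2.493 MPa.

2.49 MPa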